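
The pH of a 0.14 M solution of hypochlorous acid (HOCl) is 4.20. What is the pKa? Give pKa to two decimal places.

[H+] = 10^(-4.20) = 6.31 × 10^-5 M
At equilibrium [HA] = 0.14 − 6.31 × 10^-5 = 1.40 × 10^-1 M
Ka = [H+][A-]/[HA] = (6.31 × 10^-5)² / 1.40 × 10^-1 = 2.84 × 10^-8
pKa = -log(2.84 × 10^-8) = 7.55

pKa = 7.55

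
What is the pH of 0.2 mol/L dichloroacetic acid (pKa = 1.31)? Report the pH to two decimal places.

pH = 1.11

Cl2CHCOOH ⇌ Cl2CHCOO- + H+
Ka = 10^(−1.31) = 4.90 × 10^-2
From the ICE table, Ka = x²/(0.2 − x) = 4.90 × 10^-2.
x is not negligible relative to C₀; solve x² + 0.049·x − 0.0098 = 0.
x = (−Ka + √(Ka² + 4·Ka·C₀))/2 = 7.75 × 10^-2 M
pH = −log[H+] = −log(7.75 × 10^-2) = 1.11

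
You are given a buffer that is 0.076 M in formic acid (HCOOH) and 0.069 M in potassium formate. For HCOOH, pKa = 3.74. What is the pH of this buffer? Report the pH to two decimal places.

Henderson–Hasselbalch: pH = pKa + log([HCOO-]/[HCOOH]) = 3.74 + log(0.069/0.076)
pH = 3.74 + (-0.042) = 3.70

pH = 3.70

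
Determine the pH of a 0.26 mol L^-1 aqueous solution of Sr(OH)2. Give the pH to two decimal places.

Sr(OH)2 is a strong base (each formula unit releases 2 OH-); [OH-] = 0.52 M.
pOH = -log(0.52) = 0.28
pH = 14.00 - 0.28 = 13.72

pH = 13.72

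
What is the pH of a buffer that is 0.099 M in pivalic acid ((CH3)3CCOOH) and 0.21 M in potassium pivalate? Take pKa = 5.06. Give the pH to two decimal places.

pH = pKa + log([A⁻]/[HA]) = 5.06 + log(0.21/0.099)
pH = 5.06 + (+0.327) = 5.39

pH = 5.39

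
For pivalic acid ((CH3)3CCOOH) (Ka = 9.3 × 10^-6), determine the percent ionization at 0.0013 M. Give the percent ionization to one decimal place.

8.1%

(CH3)3CCOOH ⇌ (CH3)3CCOO- + H+; let x = [H+] at equilibrium.
Solve x² + 9.3e-06x − 1.21e-08 = 0 → x = 1.05 × 10^-4 M
Fraction ionized = 1.05 × 10^-4 / 0.0013 = 0.0808 → 8.1%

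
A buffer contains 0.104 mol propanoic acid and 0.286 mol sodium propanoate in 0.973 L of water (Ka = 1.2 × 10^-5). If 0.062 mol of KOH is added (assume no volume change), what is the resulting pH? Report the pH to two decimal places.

pH = 5.84

After neutralization: n(CH3CH2COOH) = 0.042 mol, n(CH3CH2COO-) = 0.348 mol.
pKa = −log(1.2 × 10^-5) = 4.921
pH = pKa + log(n_CH3CH2COO-/n_CH3CH2COOH) = 4.921 + log(0.348/0.042) = 4.921 + (+0.918)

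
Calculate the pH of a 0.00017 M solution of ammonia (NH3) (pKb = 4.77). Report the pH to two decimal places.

NH3 + H2O ⇌ NH4+ + OH-
Kb = 10^(−4.77) = 1.70 × 10^-5
Let x = [OH-] at equilibrium. Kb = x²/(0.00017 − x).
The 5% rule fails; solving x² + Kb·x − Kb·C₀ = 0 exactly:
x = [−1.7e-05 + √(1.7e-05² + 1.16e-08)]/2 = 4.59 × 10^-5 M
pOH = 4.34, so pH = 14.00 − pOH = 9.66

pH = 9.66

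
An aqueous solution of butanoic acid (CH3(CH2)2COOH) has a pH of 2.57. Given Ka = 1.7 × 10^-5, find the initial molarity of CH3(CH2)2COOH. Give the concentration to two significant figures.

C₀ = 4.3 × 10^-1 M

[H+] = 10^(-2.57) = 2.69 × 10^-3 M = x
Ka = x²/(C₀ − x) ⇒ C₀ = x + x²/Ka
C₀ = 2.69 × 10^-3 + (2.69 × 10^-3)²/(1.7 × 10^-5) = 4.28 × 10^-1 M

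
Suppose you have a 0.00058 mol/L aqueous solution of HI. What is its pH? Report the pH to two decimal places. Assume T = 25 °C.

pH = 3.24

HI is a strong acid and dissociates completely, so [H+] = 0.00058 M.
pH = -log(0.00058) = 3.24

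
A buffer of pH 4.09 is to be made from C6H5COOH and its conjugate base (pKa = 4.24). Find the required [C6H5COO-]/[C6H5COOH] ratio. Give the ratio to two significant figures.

ratio = 0.71

pH = pKa + log(r) ⇒ log(r) = 4.09 − 4.24 = -0.15
r = [C6H5COO-]/[C6H5COOH] = 10^(-0.15) = 0.708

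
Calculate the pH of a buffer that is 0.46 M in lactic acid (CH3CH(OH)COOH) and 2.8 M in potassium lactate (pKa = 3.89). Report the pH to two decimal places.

Henderson–Hasselbalch: pH = pKa + log([CH3CH(OH)COO-]/[CH3CH(OH)COOH]) = 3.89 + log(2.8/0.46)
pH = 3.89 + (+0.784) = 4.67

pH = 4.67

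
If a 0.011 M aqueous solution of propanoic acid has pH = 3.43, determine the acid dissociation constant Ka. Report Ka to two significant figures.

Ka = 1.3 × 10^-5

[H+] = 10^(-3.43) = 3.72 × 10^-4 M
At equilibrium [HA] = 0.011 − 3.72 × 10^-4 = 1.06 × 10^-2 M
Ka = [H+][A-]/[HA] = (3.72 × 10^-4)² / 1.06 × 10^-2 = 1.3 × 10^-5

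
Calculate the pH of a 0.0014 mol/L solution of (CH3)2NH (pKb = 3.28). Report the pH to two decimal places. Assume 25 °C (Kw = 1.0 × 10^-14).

(CH3)2NH + H2O ⇌ (CH3)2NH2+ + OH-
Kb = 10^(−3.28) = 5.25 × 10^-4
Kb = x²/(0.0014 − x) = 5.25 × 10^-4
Here C₀/Kb ≈ 2.67, so the small-x approximation fails. Use the quadratic:
x = [−0.000525 + √(0.000525² + 2.94e-06)]/2 = 6.34 × 10^-4 M
pOH = −log(6.34 × 10^-4) = 3.20; pH = 14.00 − 3.20 = 10.80

pH = 10.80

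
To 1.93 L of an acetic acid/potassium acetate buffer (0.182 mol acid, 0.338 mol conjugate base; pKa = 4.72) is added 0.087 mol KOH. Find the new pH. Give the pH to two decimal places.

OH- converts CH3COOH to CH3COO-: CH3COOH → 0.095 mol, CH3COO- → 0.425 mol.
pH = pKa + log([A⁻]/[HA]) = 4.72 + log(0.425/0.095) = 4.72 +0.651

pH = 5.37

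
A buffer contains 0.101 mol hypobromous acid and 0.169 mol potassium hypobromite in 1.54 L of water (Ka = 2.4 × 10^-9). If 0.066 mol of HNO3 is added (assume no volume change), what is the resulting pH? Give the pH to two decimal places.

pH = 8.41

Added H+ converts OBr- to HOBr: HOBr → 0.167 mol, OBr- → 0.103 mol.
pKa = −log(2.4 × 10^-9) = 8.620
pH = pKa + log(n_OBr-/n_HOBr) = 8.620 + log(0.103/0.167) = 8.620 + (-0.210)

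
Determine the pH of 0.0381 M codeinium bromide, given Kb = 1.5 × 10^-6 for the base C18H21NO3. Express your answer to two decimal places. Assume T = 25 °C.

pH = 4.80

C18H22NO3+ is the conjugate acid of the weak base C18H21NO3.
Ka = Kw/Kb = 1.0×10^-14 / 1.5 × 10^-6 = 6.67 × 10^-9
From the ICE table, Ka = x²/(0.0381 − x) = 6.67 × 10^-9.
Since Ka ≪ C₀, x ≈ √(Ka·C₀) = 1.59 × 10^-5 M.
pH = −log[H+] = −log(1.59 × 10^-5) = 4.80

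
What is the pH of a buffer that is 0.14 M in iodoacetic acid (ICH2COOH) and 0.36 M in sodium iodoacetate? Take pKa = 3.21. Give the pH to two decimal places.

pH = 3.62

Using pH = pKa + log([base]/[acid]) with [base]/[acid] = 0.36/0.14:
pH = 3.21 + (+0.410) = 3.62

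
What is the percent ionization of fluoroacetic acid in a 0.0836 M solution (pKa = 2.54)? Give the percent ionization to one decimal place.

FCH2COOH ⇌ FCH2COO- + H+; let x = [H+] at equilibrium.
Ka = 10^(−2.54) = 2.88 × 10^-3
Ka = x²/(C₀ − x); solving the quadratic gives x = 1.41 × 10^-2 M.
% ionization = x/C₀ × 100% = 1.41 × 10^-2/0.0836 × 100% = 16.9%

16.9%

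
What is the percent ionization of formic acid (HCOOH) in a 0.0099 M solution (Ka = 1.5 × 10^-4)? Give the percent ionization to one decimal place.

HCOOH ⇌ HCOO- + H+; let x = [H+] at equilibrium.
Ka = x²/(C₀ − x); solving the quadratic gives x = 1.15 × 10^-3 M.
% ionization = x/C₀ × 100% = 1.15 × 10^-3/0.0099 × 100% = 11.6%

11.6%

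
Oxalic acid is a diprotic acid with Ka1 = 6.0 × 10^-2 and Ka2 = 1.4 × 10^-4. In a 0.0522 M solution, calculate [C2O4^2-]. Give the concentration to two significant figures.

1.4 × 10^-4 M

First ionization gives [H+] ≈ [HC2O4-] = 3.35 × 10^-2 M.
Second step: Ka2 = [H+][C2O4^2-]/[HC2O4-] ≈ [C2O4^2-] (since [H+] ≈ [HC2O4-]).
So [C2O4^2-] ≈ Ka2.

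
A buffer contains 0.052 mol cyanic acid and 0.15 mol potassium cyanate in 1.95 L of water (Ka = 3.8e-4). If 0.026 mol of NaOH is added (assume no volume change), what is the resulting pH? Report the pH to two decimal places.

pH = 4.25

After neutralization: n(HOCN) = 0.026 mol, n(OCN-) = 0.176 mol.
pKa = −log(3.8 × 10^-4) = 3.420
pH = pKa + log(n_OCN-/n_HOCN) = 3.420 + log(0.176/0.026) = 3.420 + (+0.831)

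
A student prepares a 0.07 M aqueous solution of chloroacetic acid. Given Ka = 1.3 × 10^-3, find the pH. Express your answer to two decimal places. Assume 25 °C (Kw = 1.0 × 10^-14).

pH = 2.05

ClCH2COOH ⇌ ClCH2COO- + H+
Let x = [H+] at equilibrium. Ka = x²/(0.07 − x).
x is not negligible relative to C₀; solve x² + 0.0013·x − 9.1e-05 = 0.
x = [−0.0013 + √(0.0013² + 0.000364)]/2 = 8.91 × 10^-3 M
pH = −log(8.91 × 10^-3) = 2.05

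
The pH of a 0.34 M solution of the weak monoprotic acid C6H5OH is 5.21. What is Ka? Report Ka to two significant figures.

Ka = 1.1 × 10^-10

[H+] = 10^(-5.21) = 6.17 × 10^-6 M
At equilibrium [HA] = 0.34 − 6.17 × 10^-6 = 3.40 × 10^-1 M
Ka = [H+][A-]/[HA] = (6.17 × 10^-6)² / 3.40 × 10^-1 = 1.1 × 10^-10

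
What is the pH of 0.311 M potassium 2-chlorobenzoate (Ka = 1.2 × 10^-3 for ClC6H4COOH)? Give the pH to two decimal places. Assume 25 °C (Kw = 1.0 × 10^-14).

pH = 8.21

ClC6H4COO- is the conjugate base of the weak acid ClC6H4COOH.
Kb = Kw/Ka = 1.0×10^-14 / 1.2 × 10^-3 = 8.33 × 10^-12
Kb = x²/(0.311 − x) = 8.33 × 10^-12
Neglecting x in the denominator: x = √(8.33 × 10^-12 × 0.311) = 1.61 × 10^-6 M
pOH = 5.79, so pH = 14.00 − pOH = 8.21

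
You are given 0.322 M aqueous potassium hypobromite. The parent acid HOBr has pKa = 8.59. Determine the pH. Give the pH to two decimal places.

OBr- is the conjugate base of the weak acid HOBr.
Ka = 10^(−8.59) = 2.57 × 10^-9
Kb = Kw/Ka = 1.0×10^-14 / 2.57 × 10^-9 = 3.89 × 10^-6
Let x = [OH-] at equilibrium. Kb = x²/(0.322 − x).
Since Kb ≪ C₀, x ≈ √(Kb·C₀) = 1.12 × 10^-3 M.
Check: 0.35% ionized — well under 5%, approximation valid.
pOH = 2.95, so pH = 14.00 − pOH = 11.05

pH = 11.05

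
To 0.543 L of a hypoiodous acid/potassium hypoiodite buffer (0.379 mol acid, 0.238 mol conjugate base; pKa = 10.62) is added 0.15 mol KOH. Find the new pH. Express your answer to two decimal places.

pH = 10.85

After neutralization: n(HOI) = 0.229 mol, n(OI-) = 0.388 mol.
Henderson–Hasselbalch with mole ratio 0.388/0.229: pH = 10.62 + (+0.229)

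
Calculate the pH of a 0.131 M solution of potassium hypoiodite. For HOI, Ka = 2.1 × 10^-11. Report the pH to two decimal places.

pH = 11.88

OI- is the conjugate base of the weak acid HOI.
Kb = Kw/Ka = 1.0×10^-14 / 2.1 × 10^-11 = 4.76 × 10^-4
Kb = [OH-]²/(0.131 − [OH-]) = 4.76 × 10^-4
The 5% rule fails; solving [OH-]² + Kb·[OH-] − Kb·C₀ = 0 exactly:
[OH-] = [−0.000476 + √(0.000476² + 0.000249)]/2 = 7.66 × 10^-3 M
pOH = −log(7.66 × 10^-3) = 2.12; pH = 14.00 − 2.12 = 11.88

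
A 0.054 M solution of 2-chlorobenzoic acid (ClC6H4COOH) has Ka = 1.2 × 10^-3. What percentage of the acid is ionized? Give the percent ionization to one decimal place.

13.8%

ClC6H4COOH ⇌ ClC6H4COO- + H+; let x = [H+] at equilibrium.
Ka = x²/(C₀ − x); solving the quadratic gives x = 7.47 × 10^-3 M.
Fraction ionized = 7.47 × 10^-3 / 0.054 = 0.1383 → 13.8%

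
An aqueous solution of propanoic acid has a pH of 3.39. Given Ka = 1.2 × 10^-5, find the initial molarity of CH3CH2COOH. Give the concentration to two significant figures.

C₀ = 1.4 × 10^-2 M

[H+] = 10^(-3.39) = 4.07 × 10^-4 M = x
Ka = x²/(C₀ − x) ⇒ C₀ = x + x²/Ka
C₀ = 4.07 × 10^-4 + (4.07 × 10^-4)²/(1.2 × 10^-5) = 1.42 × 10^-2 M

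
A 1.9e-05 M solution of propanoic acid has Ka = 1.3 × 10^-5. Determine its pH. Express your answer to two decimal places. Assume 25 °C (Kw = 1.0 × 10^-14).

pH = 4.98

CH3CH2COOH ⇌ CH3CH2COO- + H+
Let x = [H+] at equilibrium. Ka = x²/(1.9e-05 − x).
Here C₀/Ka ≈ 1.46, so the small-x approximation fails. Use the quadratic:
x = [−1.3e-05 + √(1.3e-05² + 9.88e-10)]/2 = 1.05 × 10^-5 M
pH = −log(1.05 × 10^-5) = 4.98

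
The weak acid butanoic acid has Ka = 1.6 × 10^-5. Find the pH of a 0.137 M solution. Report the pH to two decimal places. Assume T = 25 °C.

pH = 2.83

CH3(CH2)2COOH ⇌ CH3(CH2)2COO- + H+
Ka = [H+]²/(0.137 − [H+]) = 1.6 × 10^-5
Since Ka ≪ C₀, [H+] ≈ √(Ka·C₀) = 1.48 × 10^-3 M.
([H+]/C₀ = 1.1% < 5%, so the approximation holds.)
pH = −log[H+] = −log(1.48 × 10^-3) = 2.83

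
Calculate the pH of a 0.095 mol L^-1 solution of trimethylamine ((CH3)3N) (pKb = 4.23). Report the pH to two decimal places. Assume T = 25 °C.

(CH3)3N + H2O ⇌ (CH3)3NH+ + OH-
Kb = 10^(−4.23) = 5.89 × 10^-5
From the ICE table, Kb = [OH-]²/(0.095 − [OH-]) = 5.89 × 10^-5.
Since Kb ≪ C₀, [OH-] ≈ √(Kb·C₀) = 2.37 × 10^-3 M.
([OH-]/C₀ = 2.5% < 5%, so the approximation holds.)
pOH = 2.63, so pH = 14.00 − pOH = 11.37

pH = 11.37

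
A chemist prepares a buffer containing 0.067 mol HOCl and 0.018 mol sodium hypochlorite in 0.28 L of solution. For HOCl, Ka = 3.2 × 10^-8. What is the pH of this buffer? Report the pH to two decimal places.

pH = 6.92

pKa = −log(3.2 × 10^-8) = 7.495
Henderson–Hasselbalch: pH = pKa + log([OCl-]/[HOCl]) = 7.495 + log(0.018/0.067)
pH = 7.495 + (-0.571) = 6.92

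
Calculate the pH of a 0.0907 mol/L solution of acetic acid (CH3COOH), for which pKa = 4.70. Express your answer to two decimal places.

CH3COOH ⇌ CH3COO- + H+
Ka = 10^(−4.70) = 2.00 × 10^-5
From the ICE table, Ka = [H+]²/(0.0907 − [H+]) = 2.00 × 10^-5.
Neglecting [H+] in the denominator: [H+] = √(2.00 × 10^-5 × 0.0907) = 1.35 × 10^-3 M
pH = −log[H+] = −log(1.35 × 10^-3) = 2.87

pH = 2.87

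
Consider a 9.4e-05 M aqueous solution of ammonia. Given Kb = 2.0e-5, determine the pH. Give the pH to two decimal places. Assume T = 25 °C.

NH3 + H2O ⇌ NH4+ + OH-
Let x = [OH-] at equilibrium. Kb = x²/(9.4e-05 − x).
x is not negligible relative to C₀; solve x² + 2e-05·x − 1.88e-09 = 0.
x = (−Kb + √(Kb² + 4·Kb·C₀))/2 = 3.45 × 10^-5 M
pOH = −log(3.45 × 10^-5) = 4.46; pH = 14.00 − 4.46 = 9.54

pH = 9.54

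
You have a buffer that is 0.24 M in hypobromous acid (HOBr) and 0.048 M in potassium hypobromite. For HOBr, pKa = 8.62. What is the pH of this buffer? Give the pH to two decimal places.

Using pH = pKa + log([base]/[acid]) with [base]/[acid] = 0.048/0.24:
pH = 8.62 + (-0.699) = 7.92

pH = 7.92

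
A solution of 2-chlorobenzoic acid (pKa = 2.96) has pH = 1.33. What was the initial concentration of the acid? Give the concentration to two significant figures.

[H+] = 10^(-1.33) = 4.68 × 10^-2 M = x
Ka = 10^(−2.96) = 1.10 × 10^-3
Ka = x²/(C₀ − x) ⇒ C₀ = x + x²/Ka
C₀ = 4.68 × 10^-2 + (4.68 × 10^-2)²/(1.10 × 10^-3) = 2.04 M

C₀ = 2.0 M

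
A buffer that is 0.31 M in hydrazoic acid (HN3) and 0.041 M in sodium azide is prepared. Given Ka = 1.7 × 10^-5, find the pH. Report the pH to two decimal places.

pKa = −log(1.7 × 10^-5) = 4.770
Henderson–Hasselbalch: pH = pKa + log([N3-]/[HN3]) = 4.770 + log(0.041/0.31)
pH = 4.770 + (-0.879) = 3.89

pH = 3.89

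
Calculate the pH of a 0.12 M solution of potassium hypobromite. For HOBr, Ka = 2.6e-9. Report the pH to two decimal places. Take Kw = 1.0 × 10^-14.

OBr- is the conjugate base of the weak acid HOBr.
Kb = Kw/Ka = 1.0×10^-14 / 2.6 × 10^-9 = 3.85 × 10^-6
From the ICE table, Kb = x²/(0.12 − x) = 3.85 × 10^-6.
Neglecting x in the denominator: x = √(3.85 × 10^-6 × 0.12) = 6.80 × 10^-4 M
(x/C₀ = 0.57% < 5%, so the approximation holds.)
pOH = −log(6.80 × 10^-4) = 3.17; pH = 14.00 − 3.17 = 10.83

pH = 10.83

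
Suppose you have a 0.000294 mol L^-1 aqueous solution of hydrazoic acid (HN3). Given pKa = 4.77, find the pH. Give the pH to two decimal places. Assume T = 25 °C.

pH = 4.20

HN3 ⇌ N3- + H+
Ka = 10^(−4.77) = 1.70 × 10^-5
From the ICE table, Ka = [H+]²/(0.000294 − [H+]) = 1.70 × 10^-5.
The 5% rule fails; solving [H+]² + Ka·[H+] − Ka·C₀ = 0 exactly:
[H+] = [−1.7e-05 + √(1.7e-05² + 2e-08)]/2 = 6.27 × 10^-5 M
pH = −log(6.27 × 10^-5) = 4.20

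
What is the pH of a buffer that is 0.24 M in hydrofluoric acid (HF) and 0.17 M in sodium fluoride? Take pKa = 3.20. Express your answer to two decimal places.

pH = pKa + log([A⁻]/[HA]) = 3.20 + log(0.17/0.24)
pH = 3.20 + (-0.150) = 3.05

pH = 3.05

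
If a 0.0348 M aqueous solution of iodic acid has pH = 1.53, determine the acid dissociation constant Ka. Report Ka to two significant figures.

Ka = 1.6 × 10^-1

[H+] = 10^(-1.53) = 2.95 × 10^-2 M
At equilibrium [HA] = 0.0348 − 2.95 × 10^-2 = 5.30 × 10^-3 M
Ka = [H+][A-]/[HA] = (2.95 × 10^-2)² / 5.30 × 10^-3 = 1.6 × 10^-1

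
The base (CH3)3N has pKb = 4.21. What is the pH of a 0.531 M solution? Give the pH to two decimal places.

(CH3)3N + H2O ⇌ (CH3)3NH+ + OH-
Kb = 10^(−4.21) = 6.17 × 10^-5
Let x = [OH-] at equilibrium. Kb = x²/(0.531 − x).
Assume x ≪ 0.531: x ≈ √(6.17 × 10^-5 × 0.531) = 5.72 × 10^-3 M
Check: 1.1% ionized — well under 5%, approximation valid.
pOH = −log(5.72 × 10^-3) = 2.24; pH = 14.00 − 2.24 = 11.76

pH = 11.76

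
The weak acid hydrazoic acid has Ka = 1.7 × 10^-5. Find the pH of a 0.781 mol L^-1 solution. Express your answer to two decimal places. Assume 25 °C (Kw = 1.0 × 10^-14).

HN3 ⇌ N3- + H+
Ka = x²/(0.781 − x) = 1.7 × 10^-5
Since Ka ≪ C₀, x ≈ √(Ka·C₀) = 3.64 × 10^-3 M.
pH = −log(3.64 × 10^-3) = 2.44

pH = 2.44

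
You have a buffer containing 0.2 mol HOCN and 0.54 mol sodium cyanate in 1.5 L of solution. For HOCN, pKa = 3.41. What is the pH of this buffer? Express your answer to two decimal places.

pH = pKa + log([A⁻]/[HA]) = 3.41 + log(0.54/0.2)
pH = 3.41 + (+0.431) = 3.84

pH = 3.84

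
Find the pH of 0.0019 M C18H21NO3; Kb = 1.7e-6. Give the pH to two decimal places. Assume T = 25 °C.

pH = 9.75

C18H21NO3 + H2O ⇌ C18H22NO3+ + OH-
Let x = [OH-] at equilibrium. Kb = x²/(0.0019 − x).
Assume x ≪ 0.0019: x ≈ √(1.7 × 10^-6 × 0.0019) = 5.68 × 10^-5 M
Check: 3% ionized — well under 5%, approximation valid.
pOH = −log(5.68 × 10^-5) = 4.25; pH = 14.00 − 4.25 = 9.75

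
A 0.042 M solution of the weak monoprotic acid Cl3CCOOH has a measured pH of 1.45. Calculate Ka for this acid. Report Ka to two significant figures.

Ka = 1.9 × 10^-1

[H+] = 10^(-1.45) = 3.55 × 10^-2 M
At equilibrium [HA] = 0.042 − 3.55 × 10^-2 = 6.50 × 10^-3 M
Ka = [H+][A-]/[HA] = (3.55 × 10^-2)² / 6.50 × 10^-3 = 1.9 × 10^-1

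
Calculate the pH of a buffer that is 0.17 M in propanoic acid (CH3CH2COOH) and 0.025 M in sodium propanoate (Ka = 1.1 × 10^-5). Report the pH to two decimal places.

pH = 4.13

pKa = −log(1.1 × 10^-5) = 4.959
Henderson–Hasselbalch: pH = pKa + log([CH3CH2COO-]/[CH3CH2COOH]) = 4.959 + log(0.025/0.17)
pH = 4.959 + (-0.833) = 4.13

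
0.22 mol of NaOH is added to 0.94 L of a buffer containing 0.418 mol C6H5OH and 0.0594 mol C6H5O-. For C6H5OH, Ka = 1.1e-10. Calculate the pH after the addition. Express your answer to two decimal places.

pH = 10.11

OH- converts C6H5OH to C6H5O-: C6H5OH → 0.198 mol, C6H5O- → 0.279 mol.
pKa = −log(1.1 × 10^-10) = 9.959
Henderson–Hasselbalch with mole ratio 0.279/0.198: pH = 9.959 + (+0.149)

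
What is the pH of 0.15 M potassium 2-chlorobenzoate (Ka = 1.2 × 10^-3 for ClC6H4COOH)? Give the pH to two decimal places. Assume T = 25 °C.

pH = 8.05

ClC6H4COO- is the conjugate base of the weak acid ClC6H4COOH.
Kb = Kw/Ka = 1.0×10^-14 / 1.2 × 10^-3 = 8.33 × 10^-12
Kb = [OH-]²/(0.15 − [OH-]) = 8.33 × 10^-12
Assume [OH-] ≪ 0.15: [OH-] ≈ √(8.33 × 10^-12 × 0.15) = 1.12 × 10^-6 M
Check: 0.00075% ionized — well under 5%, approximation valid.
pOH = 5.95, so pH = 14.00 − pOH = 8.05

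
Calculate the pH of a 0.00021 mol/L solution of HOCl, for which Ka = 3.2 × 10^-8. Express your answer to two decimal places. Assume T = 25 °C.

HOCl ⇌ OCl- + H+
Ka = [H+]²/(0.00021 − [H+]) = 3.2 × 10^-8
Since Ka ≪ C₀, [H+] ≈ √(Ka·C₀) = 2.59 × 10^-6 M.
([H+]/C₀ = 1.2% < 5%, so the approximation holds.)
pH = −log[H+] = −log(2.59 × 10^-6) = 5.59

pH = 5.59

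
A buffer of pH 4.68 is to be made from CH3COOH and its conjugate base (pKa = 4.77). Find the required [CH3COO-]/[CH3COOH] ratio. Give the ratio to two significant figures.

ratio = 0.81

pH = pKa + log(r) ⇒ log(r) = 4.68 − 4.77 = -0.09
r = [CH3COO-]/[CH3COOH] = 10^(-0.09) = 0.813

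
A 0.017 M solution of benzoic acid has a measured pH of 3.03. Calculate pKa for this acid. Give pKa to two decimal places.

pKa = 4.27

[H+] = 10^(-3.03) = 9.33 × 10^-4 M
At equilibrium [HA] = 0.017 − 9.33 × 10^-4 = 1.61 × 10^-2 M
Ka = [H+][A-]/[HA] = (9.33 × 10^-4)² / 1.61 × 10^-2 = 5.41 × 10^-5
pKa = -log(5.41 × 10^-5) = 4.27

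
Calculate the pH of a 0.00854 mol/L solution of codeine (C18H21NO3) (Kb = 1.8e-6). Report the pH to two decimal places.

C18H21NO3 + H2O ⇌ C18H22NO3+ + OH-
Kb = x²/(0.00854 − x) = 1.8 × 10^-6
Since Kb ≪ C₀, x ≈ √(Kb·C₀) = 1.24 × 10^-4 M.
pOH = 3.91, so pH = 14.00 − pOH = 10.09

pH = 10.09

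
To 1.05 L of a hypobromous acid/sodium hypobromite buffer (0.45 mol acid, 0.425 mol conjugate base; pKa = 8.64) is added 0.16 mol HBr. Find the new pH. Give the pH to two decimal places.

pH = 8.28

After neutralization: n(HOBr) = 0.61 mol, n(OBr-) = 0.265 mol.
pH = pKa + log([A⁻]/[HA]) = 8.64 + log(0.265/0.61) = 8.64 -0.362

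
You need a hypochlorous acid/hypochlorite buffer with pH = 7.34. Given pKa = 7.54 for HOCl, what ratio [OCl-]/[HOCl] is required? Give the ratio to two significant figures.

pH = pKa + log(r) ⇒ log(r) = 7.34 − 7.54 = -0.20
r = [OCl-]/[HOCl] = 10^(-0.20) = 0.631

ratio = 0.63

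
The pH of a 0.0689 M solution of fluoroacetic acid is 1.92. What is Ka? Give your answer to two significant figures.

[H+] = 10^(-1.92) = 1.20 × 10^-2 M
At equilibrium [HA] = 0.0689 − 1.20 × 10^-2 = 5.69 × 10^-2 M
Ka = [H+][A-]/[HA] = (1.20 × 10^-2)² / 5.69 × 10^-2 = 2.5 × 10^-3

Ka = 2.5 × 10^-3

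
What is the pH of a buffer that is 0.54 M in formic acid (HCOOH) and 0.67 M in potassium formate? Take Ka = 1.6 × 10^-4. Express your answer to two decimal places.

pKa = −log(1.6 × 10^-4) = 3.796
Henderson–Hasselbalch: pH = pKa + log([HCOO-]/[HCOOH]) = 3.796 + log(0.67/0.54)
pH = 3.796 + (+0.094) = 3.89

pH = 3.89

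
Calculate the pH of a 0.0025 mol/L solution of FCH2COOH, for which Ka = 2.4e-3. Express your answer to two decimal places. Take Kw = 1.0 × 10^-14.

FCH2COOH ⇌ FCH2COO- + H+
From the ICE table, Ka = x²/(0.0025 − x) = 2.4 × 10^-3.
The 5% rule fails; solving x² + Ka·x − Ka·C₀ = 0 exactly:
x = (−Ka + √(Ka² + 4·Ka·C₀))/2 = 1.53 × 10^-3 M
pH = −log(1.53 × 10^-3) = 2.82

pH = 2.82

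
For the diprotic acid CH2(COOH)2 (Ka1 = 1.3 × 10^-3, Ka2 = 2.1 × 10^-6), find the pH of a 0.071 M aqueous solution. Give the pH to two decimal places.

Ka1 ≫ Ka2, so treat the first dissociation as the only significant source of H+.
Ka1 = x²/(0.071 − x) = 1.3 × 10^-3
Solving the quadratic: x = (−Ka1 + √(Ka1² + 4·Ka1·C₀))/2 = 8.98 × 10^-3 M
pH = −log(8.98 × 10^-3) = 2.05

pH = 2.05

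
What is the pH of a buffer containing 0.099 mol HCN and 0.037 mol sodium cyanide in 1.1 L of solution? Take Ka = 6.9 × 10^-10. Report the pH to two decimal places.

pKa = −log(6.9 × 10^-10) = 9.161
Henderson–Hasselbalch: pH = pKa + log([CN-]/[HCN]) = 9.161 + log(0.037/0.099)
pH = 9.161 + (-0.427) = 8.73

pH = 8.73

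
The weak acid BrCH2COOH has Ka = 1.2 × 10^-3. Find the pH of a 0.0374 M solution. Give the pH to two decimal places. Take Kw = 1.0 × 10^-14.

pH = 2.21

BrCH2COOH ⇌ BrCH2COO- + H+
From the ICE table, Ka = x²/(0.0374 − x) = 1.2 × 10^-3.
The 5% rule fails; solving x² + Ka·x − Ka·C₀ = 0 exactly:
x = (−Ka + √(Ka² + 4·Ka·C₀))/2 = 6.13 × 10^-3 M
pH = −log[H+] = −log(6.13 × 10^-3) = 2.21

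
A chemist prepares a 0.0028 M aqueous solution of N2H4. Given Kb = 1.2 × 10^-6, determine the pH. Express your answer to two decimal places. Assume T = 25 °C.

N2H4 + H2O ⇌ N2H5+ + OH-
From the ICE table, Kb = [OH-]²/(0.0028 − [OH-]) = 1.2 × 10^-6.
Since Kb ≪ C₀, [OH-] ≈ √(Kb·C₀) = 5.80 × 10^-5 M.
pOH = 4.24, so pH = 14.00 − pOH = 9.76

pH = 9.76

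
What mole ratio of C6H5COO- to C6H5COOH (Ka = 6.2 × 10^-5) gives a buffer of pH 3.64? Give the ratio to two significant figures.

ratio = 0.27

pKa = -log(6.2 × 10^-5) = 4.208
pH = pKa + log(r) ⇒ log(r) = 3.64 − 4.208 = -0.568
r = [C6H5COO-]/[C6H5COOH] = 10^(-0.568) = 0.27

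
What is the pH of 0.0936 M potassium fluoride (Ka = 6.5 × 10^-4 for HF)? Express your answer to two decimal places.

F- is the conjugate base of the weak acid HF.
Kb = Kw/Ka = 1.0×10^-14 / 6.5 × 10^-4 = 1.54 × 10^-11
From the ICE table, Kb = x²/(0.0936 − x) = 1.54 × 10^-11.
Since Kb ≪ C₀, x ≈ √(Kb·C₀) = 1.20 × 10^-6 M.
pOH = −log(1.20 × 10^-6) = 5.92; pH = 14.00 − 5.92 = 8.08

pH = 8.08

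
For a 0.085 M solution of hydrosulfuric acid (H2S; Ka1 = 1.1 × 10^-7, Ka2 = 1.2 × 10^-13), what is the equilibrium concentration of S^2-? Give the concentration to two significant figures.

First ionization gives [H+] ≈ [HS-] = 9.67 × 10^-5 M.
Second step: Ka2 = [H+][S^2-]/[HS-] ≈ [S^2-] (since [H+] ≈ [HS-]).
So [S^2-] ≈ Ka2.

1.2 × 10^-13 M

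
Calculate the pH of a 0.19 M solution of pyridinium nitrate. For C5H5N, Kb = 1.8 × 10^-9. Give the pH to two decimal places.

pH = 2.99

C5H5NH+ is the conjugate acid of the weak base C5H5N.
Ka = Kw/Kb = 1.0×10^-14 / 1.8 × 10^-9 = 5.56 × 10^-6
Ka = [H+]²/(0.19 − [H+]) = 5.56 × 10^-6
Since Ka ≪ C₀, [H+] ≈ √(Ka·C₀) = 1.03 × 10^-3 M.
pH = −log(1.03 × 10^-3) = 2.99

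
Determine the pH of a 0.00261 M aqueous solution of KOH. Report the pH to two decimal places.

KOH is a strong base; [OH-] = 0.00261 M.
pOH = -log(0.00261) = 2.58
pH = 14.00 - 2.58 = 11.42

pH = 11.42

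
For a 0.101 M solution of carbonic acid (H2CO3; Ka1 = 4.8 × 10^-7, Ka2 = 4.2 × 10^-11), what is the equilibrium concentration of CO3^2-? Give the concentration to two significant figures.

First ionization gives [H+] ≈ [HCO3-] = 2.20 × 10^-4 M.
Second step: Ka2 = [H+][CO3^2-]/[HCO3-] ≈ [CO3^2-] (since [H+] ≈ [HCO3-]).
So [CO3^2-] ≈ Ka2.

4.2 × 10^-11 M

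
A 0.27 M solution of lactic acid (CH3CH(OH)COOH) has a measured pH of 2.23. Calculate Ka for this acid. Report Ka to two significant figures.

Ka = 1.3 × 10^-4

[H+] = 10^(-2.23) = 5.89 × 10^-3 M
At equilibrium [HA] = 0.27 − 5.89 × 10^-3 = 2.64 × 10^-1 M
Ka = [H+][A-]/[HA] = (5.89 × 10^-3)² / 2.64 × 10^-1 = 1.3 × 10^-4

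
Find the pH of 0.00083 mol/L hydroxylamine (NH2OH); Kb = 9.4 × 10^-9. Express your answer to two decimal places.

NH2OH + H2O ⇌ NH3OH+ + OH-
Kb = x²/(0.00083 − x) = 9.4 × 10^-9
Neglecting x in the denominator: x = √(9.4 × 10^-9 × 0.00083) = 2.79 × 10^-6 M
Check: 0.34% ionized — well under 5%, approximation valid.
pOH = −log(2.79 × 10^-6) = 5.55; pH = 14.00 − 5.55 = 8.45

pH = 8.45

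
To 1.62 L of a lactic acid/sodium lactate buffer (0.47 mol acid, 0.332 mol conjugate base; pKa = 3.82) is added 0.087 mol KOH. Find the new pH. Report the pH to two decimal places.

pH = 3.86

After neutralization: n(CH3CH(OH)COOH) = 0.383 mol, n(CH3CH(OH)COO-) = 0.419 mol.
Henderson–Hasselbalch with mole ratio 0.419/0.383: pH = 3.82 + (+0.039)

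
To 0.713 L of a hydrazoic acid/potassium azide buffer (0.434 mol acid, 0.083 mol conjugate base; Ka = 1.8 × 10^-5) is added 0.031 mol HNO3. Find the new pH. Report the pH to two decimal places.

pH = 3.79

After neutralization: n(HN3) = 0.465 mol, n(N3-) = 0.052 mol.
pKa = −log(1.8 × 10^-5) = 4.745
pH = pKa + log(n_N3-/n_HN3) = 4.745 + log(0.052/0.465) = 4.745 + (-0.951)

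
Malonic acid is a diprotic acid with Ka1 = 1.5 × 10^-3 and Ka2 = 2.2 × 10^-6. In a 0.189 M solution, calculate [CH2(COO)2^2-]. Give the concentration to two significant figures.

2.2 × 10^-6 M

First ionization gives [H+] ≈ [CH2(COOH)COO-] = 1.61 × 10^-2 M.
Second step: Ka2 = [H+][CH2(COO)2^2-]/[CH2(COOH)COO-] ≈ [CH2(COO)2^2-] (since [H+] ≈ [CH2(COOH)COO-]).
So [CH2(COO)2^2-] ≈ Ka2.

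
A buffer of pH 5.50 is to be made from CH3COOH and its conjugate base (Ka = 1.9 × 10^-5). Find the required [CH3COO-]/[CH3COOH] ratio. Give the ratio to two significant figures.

pKa = -log(1.9 × 10^-5) = 4.721
pH = pKa + log(r) ⇒ log(r) = 5.50 − 4.721 = +0.779
r = [CH3COO-]/[CH3COOH] = 10^(+0.779) = 6.01

ratio = 6.0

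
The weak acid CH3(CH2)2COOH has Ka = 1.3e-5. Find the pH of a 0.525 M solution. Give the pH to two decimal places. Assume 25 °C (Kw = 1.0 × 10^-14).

pH = 2.58

CH3(CH2)2COOH ⇌ CH3(CH2)2COO- + H+
From the ICE table, Ka = x²/(0.525 − x) = 1.3 × 10^-5.
Neglecting x in the denominator: x = √(1.3 × 10^-5 × 0.525) = 2.61 × 10^-3 M
Check: 0.5% ionized — well under 5%, approximation valid.
pH = −log[H+] = −log(2.61 × 10^-3) = 2.58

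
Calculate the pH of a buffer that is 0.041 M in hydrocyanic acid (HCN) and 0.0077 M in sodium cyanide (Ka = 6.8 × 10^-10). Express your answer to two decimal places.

pH = 8.44

pKa = −log(6.8 × 10^-10) = 9.167
Using pH = pKa + log([base]/[acid]) with [base]/[acid] = 0.0077/0.041:
pH = 9.167 + (-0.726) = 8.44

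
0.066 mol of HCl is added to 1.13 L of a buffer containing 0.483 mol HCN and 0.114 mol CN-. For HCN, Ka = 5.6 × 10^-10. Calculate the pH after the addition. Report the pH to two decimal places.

Added H+ converts CN- to HCN: HCN → 0.549 mol, CN- → 0.048 mol.
pKa = −log(5.6 × 10^-10) = 9.252
pH = pKa + log([A⁻]/[HA]) = 9.252 + log(0.048/0.549) = 9.252 -1.058

pH = 8.19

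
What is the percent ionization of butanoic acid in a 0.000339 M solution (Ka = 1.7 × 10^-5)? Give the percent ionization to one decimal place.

CH3(CH2)2COOH ⇌ CH3(CH2)2COO- + H+; let x = [H+] at equilibrium.
Solve x² + 1.7e-05x − 5.76e-09 = 0 → x = 6.79 × 10^-5 M
% ionization = x/C₀ × 100% = 6.79 × 10^-5/0.000339 × 100% = 20.0%

20.0%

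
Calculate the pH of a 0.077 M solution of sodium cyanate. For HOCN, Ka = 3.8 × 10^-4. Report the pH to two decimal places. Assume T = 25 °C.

OCN- is the conjugate base of the weak acid HOCN.
Kb = Kw/Ka = 1.0×10^-14 / 3.8 × 10^-4 = 2.63 × 10^-11
From the ICE table, Kb = x²/(0.077 − x) = 2.63 × 10^-11.
Since Kb ≪ C₀, x ≈ √(Kb·C₀) = 1.42 × 10^-6 M.
(x/C₀ = 0.0018% < 5%, so the approximation holds.)
pOH = −log(1.42 × 10^-6) = 5.85; pH = 14.00 − 5.85 = 8.15

pH = 8.15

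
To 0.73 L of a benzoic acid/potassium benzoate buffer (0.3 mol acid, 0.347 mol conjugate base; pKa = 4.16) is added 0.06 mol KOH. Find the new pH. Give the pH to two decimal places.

OH- converts C6H5COOH to C6H5COO-: C6H5COOH → 0.24 mol, C6H5COO- → 0.407 mol.
Henderson–Hasselbalch with mole ratio 0.407/0.24: pH = 4.16 + (+0.229)

pH = 4.39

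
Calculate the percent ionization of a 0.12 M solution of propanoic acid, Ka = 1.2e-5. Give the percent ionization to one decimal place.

CH3CH2COOH ⇌ CH3CH2COO- + H+; let x = [H+] at equilibrium.
x ≈ √(Ka·C₀) = √(1.2 × 10^-5 × 0.12) = 1.20 × 10^-3 M
% ionization = x/C₀ × 100% = 1.20 × 10^-3/0.12 × 100% = 1.0%

1.0%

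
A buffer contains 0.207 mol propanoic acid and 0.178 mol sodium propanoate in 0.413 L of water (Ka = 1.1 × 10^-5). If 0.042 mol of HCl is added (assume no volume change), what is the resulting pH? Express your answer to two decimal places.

pH = 4.70

Added H+ converts CH3CH2COO- to CH3CH2COOH: CH3CH2COOH → 0.249 mol, CH3CH2COO- → 0.136 mol.
pKa = −log(1.1 × 10^-5) = 4.959
pH = pKa + log([A⁻]/[HA]) = 4.959 + log(0.136/0.249) = 4.959 -0.263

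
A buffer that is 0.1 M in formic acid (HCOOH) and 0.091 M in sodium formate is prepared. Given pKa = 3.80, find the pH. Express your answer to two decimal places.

pH = 3.76

Using pH = pKa + log([base]/[acid]) with [base]/[acid] = 0.091/0.1:
pH = 3.80 + (-0.041) = 3.76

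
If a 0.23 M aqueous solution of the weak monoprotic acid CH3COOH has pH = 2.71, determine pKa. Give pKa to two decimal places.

[H+] = 10^(-2.71) = 1.95 × 10^-3 M
At equilibrium [HA] = 0.23 − 1.95 × 10^-3 = 2.28 × 10^-1 M
Ka = [H+][A-]/[HA] = (1.95 × 10^-3)² / 2.28 × 10^-1 = 1.67 × 10^-5
pKa = -log(1.67 × 10^-5) = 4.78

pKa = 4.78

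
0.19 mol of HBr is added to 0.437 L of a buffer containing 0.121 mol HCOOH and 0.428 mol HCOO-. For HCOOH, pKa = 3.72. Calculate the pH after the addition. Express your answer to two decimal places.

Added H+ converts HCOO- to HCOOH: HCOOH → 0.311 mol, HCOO- → 0.238 mol.
pH = pKa + log([A⁻]/[HA]) = 3.72 + log(0.238/0.311) = 3.72 -0.116

pH = 3.60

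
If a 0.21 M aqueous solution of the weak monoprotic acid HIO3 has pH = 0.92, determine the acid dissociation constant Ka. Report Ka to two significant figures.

Ka = 1.6 × 10^-1

[H+] = 10^(-0.92) = 1.20 × 10^-1 M
At equilibrium [HA] = 0.21 − 1.20 × 10^-1 = 9.00 × 10^-2 M
Ka = [H+][A-]/[HA] = (1.20 × 10^-1)² / 9.00 × 10^-2 = 1.6 × 10^-1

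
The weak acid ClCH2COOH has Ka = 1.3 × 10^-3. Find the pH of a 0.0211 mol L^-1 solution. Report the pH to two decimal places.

pH = 2.33

ClCH2COOH ⇌ ClCH2COO- + H+
Ka = [H+]²/(0.0211 − [H+]) = 1.3 × 10^-3
Here C₀/Ka ≈ 16.2, so the small-[H+] approximation fails. Use the quadratic:
[H+] = [−0.0013 + √(0.0013² + 0.00011)]/2 = 4.63 × 10^-3 M
pH = −log(4.63 × 10^-3) = 2.33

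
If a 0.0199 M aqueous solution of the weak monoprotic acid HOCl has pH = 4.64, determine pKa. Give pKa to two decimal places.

[H+] = 10^(-4.64) = 2.29 × 10^-5 M
At equilibrium [HA] = 0.0199 − 2.29 × 10^-5 = 1.99 × 10^-2 M
Ka = [H+][A-]/[HA] = (2.29 × 10^-5)² / 1.99 × 10^-2 = 2.64 × 10^-8
pKa = -log(2.64 × 10^-8) = 7.58

pKa = 7.58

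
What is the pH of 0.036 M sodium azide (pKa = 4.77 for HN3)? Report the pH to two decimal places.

pH = 8.66

N3- is the conjugate base of the weak acid HN3.
Ka = 10^(−4.77) = 1.70 × 10^-5
Kb = Kw/Ka = 1.0×10^-14 / 1.70 × 10^-5 = 5.88 × 10^-10
From the ICE table, Kb = x²/(0.036 − x) = 5.88 × 10^-10.
Neglecting x in the denominator: x = √(5.88 × 10^-10 × 0.036) = 4.60 × 10^-6 M
(x/C₀ = 0.013% < 5%, so the approximation holds.)
pOH = −log(4.60 × 10^-6) = 5.34; pH = 14.00 − 5.34 = 8.66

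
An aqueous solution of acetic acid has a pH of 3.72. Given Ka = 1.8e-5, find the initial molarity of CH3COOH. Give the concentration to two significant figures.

[H+] = 10^(-3.72) = 1.91 × 10^-4 M = x
Ka = x²/(C₀ − x) ⇒ C₀ = x + x²/Ka
C₀ = 1.91 × 10^-4 + (1.91 × 10^-4)²/(1.8 × 10^-5) = 2.22 × 10^-3 M

C₀ = 2.2 × 10^-3 M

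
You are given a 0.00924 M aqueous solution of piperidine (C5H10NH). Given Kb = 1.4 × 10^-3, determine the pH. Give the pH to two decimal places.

C5H10NH + H2O ⇌ C5H10NH2+ + OH-
Kb = [OH-]²/(0.00924 − [OH-]) = 1.4 × 10^-3
Here C₀/Kb ≈ 6.6, so the small-[OH-] approximation fails. Use the quadratic:
[OH-] = (−Kb + √(Kb² + 4·Kb·C₀))/2 = 2.96 × 10^-3 M
pOH = −log(2.96 × 10^-3) = 2.53; pH = 14.00 − 2.53 = 11.47

pH = 11.47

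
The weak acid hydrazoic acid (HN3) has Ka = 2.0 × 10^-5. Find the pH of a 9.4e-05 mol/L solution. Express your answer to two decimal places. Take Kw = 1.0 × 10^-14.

HN3 ⇌ N3- + H+
Ka = x²/(9.4e-05 − x) = 2.0 × 10^-5
The 5% rule fails; solving x² + Ka·x − Ka·C₀ = 0 exactly:
x = [−2e-05 + √(2e-05² + 7.52e-09)]/2 = 3.45 × 10^-5 M
pH = −log(3.45 × 10^-5) = 4.46

pH = 4.46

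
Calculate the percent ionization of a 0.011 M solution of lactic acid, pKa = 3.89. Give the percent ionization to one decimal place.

10.3%

CH3CH(OH)COOH ⇌ CH3CH(OH)COO- + H+; let x = [H+] at equilibrium.
Ka = 10^(−3.89) = 1.29 × 10^-4
Ka = x²/(C₀ − x); solving the quadratic gives x = 1.13 × 10^-3 M.
% ionization = x/C₀ × 100% = 1.13 × 10^-3/0.011 × 100% = 10.3%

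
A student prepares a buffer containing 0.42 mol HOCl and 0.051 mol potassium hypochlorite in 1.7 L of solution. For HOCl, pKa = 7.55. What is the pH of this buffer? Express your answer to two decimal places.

pH = 6.63

Henderson–Hasselbalch: pH = pKa + log([OCl-]/[HOCl]) = 7.55 + log(0.051/0.42)
pH = 7.55 + (-0.916) = 6.63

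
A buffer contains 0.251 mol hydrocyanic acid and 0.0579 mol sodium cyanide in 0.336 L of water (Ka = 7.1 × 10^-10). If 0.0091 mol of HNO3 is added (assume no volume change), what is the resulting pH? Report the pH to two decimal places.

pH = 8.42

After neutralization: n(HCN) = 0.26 mol, n(CN-) = 0.0488 mol.
pKa = −log(7.1 × 10^-10) = 9.149
pH = pKa + log([A⁻]/[HA]) = 9.149 + log(0.0488/0.26) = 9.149 -0.727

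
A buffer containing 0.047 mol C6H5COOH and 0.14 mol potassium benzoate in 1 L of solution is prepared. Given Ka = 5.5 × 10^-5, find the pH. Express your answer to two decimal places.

pKa = −log(5.5 × 10^-5) = 4.260
Using pH = pKa + log([base]/[acid]) with [base]/[acid] = 0.14/0.047:
pH = 4.260 + (+0.474) = 4.73

pH = 4.73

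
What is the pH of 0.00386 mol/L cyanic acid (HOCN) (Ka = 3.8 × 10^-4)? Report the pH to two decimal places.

HOCN ⇌ OCN- + H+
From the ICE table, Ka = [H+]²/(0.00386 − [H+]) = 3.8 × 10^-4.
[H+] is not negligible relative to C₀; solve [H+]² + 0.00038·[H+] − 1.47e-06 = 0.
[H+] = (−Ka + √(Ka² + 4·Ka·C₀))/2 = 1.04 × 10^-3 M
pH = −log[H+] = −log(1.04 × 10^-3) = 2.98

pH = 2.98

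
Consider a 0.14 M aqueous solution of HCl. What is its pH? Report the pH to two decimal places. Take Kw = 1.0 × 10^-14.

pH = 0.85

HCl is a strong acid and dissociates completely, so [H+] = 0.14 M.
pH = -log(0.14) = 0.85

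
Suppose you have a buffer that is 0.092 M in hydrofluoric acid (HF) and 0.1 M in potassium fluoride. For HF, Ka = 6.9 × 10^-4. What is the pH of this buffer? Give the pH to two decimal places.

pKa = −log(6.9 × 10^-4) = 3.161
Henderson–Hasselbalch: pH = pKa + log([F-]/[HF]) = 3.161 + log(0.1/0.092)
pH = 3.161 + (+0.036) = 3.20

pH = 3.20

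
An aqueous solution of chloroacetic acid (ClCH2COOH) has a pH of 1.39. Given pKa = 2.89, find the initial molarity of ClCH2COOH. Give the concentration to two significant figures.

C₀ = 1.3 M

[H+] = 10^(-1.39) = 4.07 × 10^-2 M = x
Ka = 10^(−2.89) = 1.29 × 10^-3
Ka = x²/(C₀ − x) ⇒ C₀ = x + x²/Ka
C₀ = 4.07 × 10^-2 + (4.07 × 10^-2)²/(1.29 × 10^-3) = 1.32 M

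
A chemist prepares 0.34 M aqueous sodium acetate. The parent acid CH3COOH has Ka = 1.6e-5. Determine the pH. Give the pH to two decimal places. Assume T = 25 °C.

CH3COO- is the conjugate base of the weak acid CH3COOH.
Kb = Kw/Ka = 1.0×10^-14 / 1.6 × 10^-5 = 6.25 × 10^-10
Let x = [OH-] at equilibrium. Kb = x²/(0.34 − x).
Since Kb ≪ C₀, x ≈ √(Kb·C₀) = 1.46 × 10^-5 M.
pOH = 4.84, so pH = 14.00 − pOH = 9.16

pH = 9.16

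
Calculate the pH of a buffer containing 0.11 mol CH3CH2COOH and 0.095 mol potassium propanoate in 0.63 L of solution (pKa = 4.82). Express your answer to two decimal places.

pH = 4.76

pH = pKa + log([A⁻]/[HA]) = 4.82 + log(0.095/0.11)
pH = 4.82 + (-0.064) = 4.76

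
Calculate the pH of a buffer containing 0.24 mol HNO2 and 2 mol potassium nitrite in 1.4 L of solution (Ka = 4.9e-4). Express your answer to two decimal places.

pKa = −log(4.9 × 10^-4) = 3.310
Henderson–Hasselbalch: pH = pKa + log([NO2-]/[HNO2]) = 3.310 + log(2/0.24)
pH = 3.310 + (+0.921) = 4.23

pH = 4.23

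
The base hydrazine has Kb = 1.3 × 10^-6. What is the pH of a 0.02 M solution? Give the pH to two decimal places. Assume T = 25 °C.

N2H4 + H2O ⇌ N2H5+ + OH-
From the ICE table, Kb = x²/(0.02 − x) = 1.3 × 10^-6.
Since Kb ≪ C₀, x ≈ √(Kb·C₀) = 1.61 × 10^-4 M.
pOH = −log(1.61 × 10^-4) = 3.79; pH = 14.00 − 3.79 = 10.21

pH = 10.21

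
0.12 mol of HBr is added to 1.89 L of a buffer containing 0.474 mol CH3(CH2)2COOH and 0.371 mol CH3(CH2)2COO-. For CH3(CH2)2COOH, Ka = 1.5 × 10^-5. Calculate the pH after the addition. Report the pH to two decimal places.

pH = 4.45

After neutralization: n(CH3(CH2)2COOH) = 0.594 mol, n(CH3(CH2)2COO-) = 0.251 mol.
pKa = −log(1.5 × 10^-5) = 4.824
pH = pKa + log(n_CH3(CH2)2COO-/n_CH3(CH2)2COOH) = 4.824 + log(0.251/0.594) = 4.824 + (-0.374)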